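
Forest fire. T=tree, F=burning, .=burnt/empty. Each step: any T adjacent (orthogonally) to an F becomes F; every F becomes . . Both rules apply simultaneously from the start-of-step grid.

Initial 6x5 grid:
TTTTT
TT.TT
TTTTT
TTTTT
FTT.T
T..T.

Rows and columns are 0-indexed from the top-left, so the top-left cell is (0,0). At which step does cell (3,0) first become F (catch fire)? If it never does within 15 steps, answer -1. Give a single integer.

Step 1: cell (3,0)='F' (+3 fires, +1 burnt)
  -> target ignites at step 1
Step 2: cell (3,0)='.' (+3 fires, +3 burnt)
Step 3: cell (3,0)='.' (+3 fires, +3 burnt)
Step 4: cell (3,0)='.' (+4 fires, +3 burnt)
Step 5: cell (3,0)='.' (+3 fires, +4 burnt)
Step 6: cell (3,0)='.' (+4 fires, +3 burnt)
Step 7: cell (3,0)='.' (+2 fires, +4 burnt)
Step 8: cell (3,0)='.' (+1 fires, +2 burnt)
Step 9: cell (3,0)='.' (+0 fires, +1 burnt)
  fire out at step 9

1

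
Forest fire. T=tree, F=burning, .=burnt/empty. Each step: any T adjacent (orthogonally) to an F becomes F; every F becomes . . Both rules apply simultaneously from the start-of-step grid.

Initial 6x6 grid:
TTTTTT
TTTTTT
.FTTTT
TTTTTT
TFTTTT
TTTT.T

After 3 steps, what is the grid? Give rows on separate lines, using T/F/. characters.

Step 1: 6 trees catch fire, 2 burn out
  TTTTTT
  TFTTTT
  ..FTTT
  TFTTTT
  F.FTTT
  TFTT.T
Step 2: 9 trees catch fire, 6 burn out
  TFTTTT
  F.FTTT
  ...FTT
  F.FTTT
  ...FTT
  F.FT.T
Step 3: 7 trees catch fire, 9 burn out
  F.FTTT
  ...FTT
  ....FT
  ...FTT
  ....FT
  ...F.T

F.FTTT
...FTT
....FT
...FTT
....FT
...F.T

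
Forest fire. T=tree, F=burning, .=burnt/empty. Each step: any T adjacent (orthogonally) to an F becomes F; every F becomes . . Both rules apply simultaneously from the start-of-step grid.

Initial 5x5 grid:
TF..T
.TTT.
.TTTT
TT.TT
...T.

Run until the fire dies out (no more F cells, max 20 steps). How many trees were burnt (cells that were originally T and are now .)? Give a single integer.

Step 1: +2 fires, +1 burnt (F count now 2)
Step 2: +2 fires, +2 burnt (F count now 2)
Step 3: +3 fires, +2 burnt (F count now 3)
Step 4: +2 fires, +3 burnt (F count now 2)
Step 5: +2 fires, +2 burnt (F count now 2)
Step 6: +2 fires, +2 burnt (F count now 2)
Step 7: +0 fires, +2 burnt (F count now 0)
Fire out after step 7
Initially T: 14, now '.': 24
Total burnt (originally-T cells now '.'): 13

Answer: 13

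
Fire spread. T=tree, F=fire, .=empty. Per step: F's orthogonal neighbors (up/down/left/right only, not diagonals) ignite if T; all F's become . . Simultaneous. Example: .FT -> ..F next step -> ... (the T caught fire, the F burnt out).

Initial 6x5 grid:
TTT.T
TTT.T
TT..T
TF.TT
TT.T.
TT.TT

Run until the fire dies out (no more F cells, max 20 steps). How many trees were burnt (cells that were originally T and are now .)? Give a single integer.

Answer: 13

Derivation:
Step 1: +3 fires, +1 burnt (F count now 3)
Step 2: +4 fires, +3 burnt (F count now 4)
Step 3: +4 fires, +4 burnt (F count now 4)
Step 4: +2 fires, +4 burnt (F count now 2)
Step 5: +0 fires, +2 burnt (F count now 0)
Fire out after step 5
Initially T: 21, now '.': 22
Total burnt (originally-T cells now '.'): 13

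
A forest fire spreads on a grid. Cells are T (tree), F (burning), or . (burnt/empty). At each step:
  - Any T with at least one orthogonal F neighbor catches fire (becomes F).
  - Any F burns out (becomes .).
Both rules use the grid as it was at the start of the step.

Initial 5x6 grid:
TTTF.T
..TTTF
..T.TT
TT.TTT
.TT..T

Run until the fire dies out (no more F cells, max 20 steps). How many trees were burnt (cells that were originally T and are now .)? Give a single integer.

Step 1: +5 fires, +2 burnt (F count now 5)
Step 2: +4 fires, +5 burnt (F count now 4)
Step 3: +4 fires, +4 burnt (F count now 4)
Step 4: +1 fires, +4 burnt (F count now 1)
Step 5: +0 fires, +1 burnt (F count now 0)
Fire out after step 5
Initially T: 18, now '.': 26
Total burnt (originally-T cells now '.'): 14

Answer: 14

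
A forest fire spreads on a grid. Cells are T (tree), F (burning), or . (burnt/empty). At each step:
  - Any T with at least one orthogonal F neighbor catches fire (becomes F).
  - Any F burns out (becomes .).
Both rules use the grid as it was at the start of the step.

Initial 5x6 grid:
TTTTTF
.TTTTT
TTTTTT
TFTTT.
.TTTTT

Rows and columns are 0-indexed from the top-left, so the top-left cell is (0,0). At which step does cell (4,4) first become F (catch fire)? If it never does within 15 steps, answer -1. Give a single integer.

Step 1: cell (4,4)='T' (+6 fires, +2 burnt)
Step 2: cell (4,4)='T' (+8 fires, +6 burnt)
Step 3: cell (4,4)='T' (+8 fires, +8 burnt)
Step 4: cell (4,4)='F' (+2 fires, +8 burnt)
  -> target ignites at step 4
Step 5: cell (4,4)='.' (+1 fires, +2 burnt)
Step 6: cell (4,4)='.' (+0 fires, +1 burnt)
  fire out at step 6

4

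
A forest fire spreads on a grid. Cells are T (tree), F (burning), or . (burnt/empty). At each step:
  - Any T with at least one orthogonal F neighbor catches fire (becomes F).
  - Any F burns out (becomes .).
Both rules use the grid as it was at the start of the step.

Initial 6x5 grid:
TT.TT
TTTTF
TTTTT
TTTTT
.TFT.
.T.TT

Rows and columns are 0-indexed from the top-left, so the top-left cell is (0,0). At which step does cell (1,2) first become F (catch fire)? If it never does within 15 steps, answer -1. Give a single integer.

Step 1: cell (1,2)='T' (+6 fires, +2 burnt)
Step 2: cell (1,2)='F' (+9 fires, +6 burnt)
  -> target ignites at step 2
Step 3: cell (1,2)='.' (+4 fires, +9 burnt)
Step 4: cell (1,2)='.' (+3 fires, +4 burnt)
Step 5: cell (1,2)='.' (+1 fires, +3 burnt)
Step 6: cell (1,2)='.' (+0 fires, +1 burnt)
  fire out at step 6

2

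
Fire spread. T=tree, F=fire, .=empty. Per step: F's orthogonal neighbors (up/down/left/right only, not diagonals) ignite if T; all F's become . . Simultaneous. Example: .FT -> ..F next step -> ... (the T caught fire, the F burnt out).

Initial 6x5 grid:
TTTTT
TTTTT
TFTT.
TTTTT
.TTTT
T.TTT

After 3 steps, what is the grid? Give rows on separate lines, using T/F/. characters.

Step 1: 4 trees catch fire, 1 burn out
  TTTTT
  TFTTT
  F.FT.
  TFTTT
  .TTTT
  T.TTT
Step 2: 7 trees catch fire, 4 burn out
  TFTTT
  F.FTT
  ...F.
  F.FTT
  .FTTT
  T.TTT
Step 3: 5 trees catch fire, 7 burn out
  F.FTT
  ...FT
  .....
  ...FT
  ..FTT
  T.TTT

F.FTT
...FT
.....
...FT
..FTT
T.TTT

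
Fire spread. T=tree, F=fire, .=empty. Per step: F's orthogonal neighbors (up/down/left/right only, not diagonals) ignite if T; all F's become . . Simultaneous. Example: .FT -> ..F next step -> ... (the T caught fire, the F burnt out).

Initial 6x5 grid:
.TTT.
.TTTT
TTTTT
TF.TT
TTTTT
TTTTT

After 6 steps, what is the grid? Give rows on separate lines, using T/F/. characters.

Step 1: 3 trees catch fire, 1 burn out
  .TTT.
  .TTTT
  TFTTT
  F..TT
  TFTTT
  TTTTT
Step 2: 6 trees catch fire, 3 burn out
  .TTT.
  .FTTT
  F.FTT
  ...TT
  F.FTT
  TFTTT
Step 3: 6 trees catch fire, 6 burn out
  .FTT.
  ..FTT
  ...FT
  ...TT
  ...FT
  F.FTT
Step 4: 6 trees catch fire, 6 burn out
  ..FT.
  ...FT
  ....F
  ...FT
  ....F
  ...FT
Step 5: 4 trees catch fire, 6 burn out
  ...F.
  ....F
  .....
  ....F
  .....
  ....F
Step 6: 0 trees catch fire, 4 burn out
  .....
  .....
  .....
  .....
  .....
  .....

.....
.....
.....
.....
.....
.....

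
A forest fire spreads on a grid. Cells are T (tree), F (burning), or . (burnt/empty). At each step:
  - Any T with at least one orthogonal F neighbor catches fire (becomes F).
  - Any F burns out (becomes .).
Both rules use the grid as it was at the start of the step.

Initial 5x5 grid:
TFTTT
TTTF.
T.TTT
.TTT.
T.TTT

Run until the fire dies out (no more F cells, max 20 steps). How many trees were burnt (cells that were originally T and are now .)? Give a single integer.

Step 1: +6 fires, +2 burnt (F count now 6)
Step 2: +5 fires, +6 burnt (F count now 5)
Step 3: +3 fires, +5 burnt (F count now 3)
Step 4: +3 fires, +3 burnt (F count now 3)
Step 5: +0 fires, +3 burnt (F count now 0)
Fire out after step 5
Initially T: 18, now '.': 24
Total burnt (originally-T cells now '.'): 17

Answer: 17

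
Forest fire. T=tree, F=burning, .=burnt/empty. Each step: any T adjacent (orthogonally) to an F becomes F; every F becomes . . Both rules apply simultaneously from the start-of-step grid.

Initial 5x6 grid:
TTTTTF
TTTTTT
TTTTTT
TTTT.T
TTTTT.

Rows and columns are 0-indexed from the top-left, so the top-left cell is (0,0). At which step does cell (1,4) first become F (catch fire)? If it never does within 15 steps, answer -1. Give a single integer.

Step 1: cell (1,4)='T' (+2 fires, +1 burnt)
Step 2: cell (1,4)='F' (+3 fires, +2 burnt)
  -> target ignites at step 2
Step 3: cell (1,4)='.' (+4 fires, +3 burnt)
Step 4: cell (1,4)='.' (+3 fires, +4 burnt)
Step 5: cell (1,4)='.' (+4 fires, +3 burnt)
Step 6: cell (1,4)='.' (+4 fires, +4 burnt)
Step 7: cell (1,4)='.' (+4 fires, +4 burnt)
Step 8: cell (1,4)='.' (+2 fires, +4 burnt)
Step 9: cell (1,4)='.' (+1 fires, +2 burnt)
Step 10: cell (1,4)='.' (+0 fires, +1 burnt)
  fire out at step 10

2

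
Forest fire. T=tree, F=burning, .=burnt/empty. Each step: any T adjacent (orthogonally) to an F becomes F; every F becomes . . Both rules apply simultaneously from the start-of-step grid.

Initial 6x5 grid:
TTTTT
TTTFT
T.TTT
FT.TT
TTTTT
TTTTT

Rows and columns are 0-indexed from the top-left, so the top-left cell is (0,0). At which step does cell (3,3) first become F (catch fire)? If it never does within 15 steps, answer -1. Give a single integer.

Step 1: cell (3,3)='T' (+7 fires, +2 burnt)
Step 2: cell (3,3)='F' (+9 fires, +7 burnt)
  -> target ignites at step 2
Step 3: cell (3,3)='.' (+6 fires, +9 burnt)
Step 4: cell (3,3)='.' (+3 fires, +6 burnt)
Step 5: cell (3,3)='.' (+1 fires, +3 burnt)
Step 6: cell (3,3)='.' (+0 fires, +1 burnt)
  fire out at step 6

2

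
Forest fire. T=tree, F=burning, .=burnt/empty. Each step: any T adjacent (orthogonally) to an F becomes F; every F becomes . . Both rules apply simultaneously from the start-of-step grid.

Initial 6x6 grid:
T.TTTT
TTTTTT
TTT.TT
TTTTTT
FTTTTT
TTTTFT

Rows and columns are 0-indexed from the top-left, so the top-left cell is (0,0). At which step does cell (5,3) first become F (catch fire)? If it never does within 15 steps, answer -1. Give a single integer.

Step 1: cell (5,3)='F' (+6 fires, +2 burnt)
  -> target ignites at step 1
Step 2: cell (5,3)='.' (+8 fires, +6 burnt)
Step 3: cell (5,3)='.' (+6 fires, +8 burnt)
Step 4: cell (5,3)='.' (+5 fires, +6 burnt)
Step 5: cell (5,3)='.' (+4 fires, +5 burnt)
Step 6: cell (5,3)='.' (+3 fires, +4 burnt)
Step 7: cell (5,3)='.' (+0 fires, +3 burnt)
  fire out at step 7

1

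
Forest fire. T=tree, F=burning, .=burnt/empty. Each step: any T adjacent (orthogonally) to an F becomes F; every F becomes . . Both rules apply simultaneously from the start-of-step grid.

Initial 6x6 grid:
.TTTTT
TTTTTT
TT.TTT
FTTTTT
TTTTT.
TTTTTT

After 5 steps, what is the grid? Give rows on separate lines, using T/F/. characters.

Step 1: 3 trees catch fire, 1 burn out
  .TTTTT
  TTTTTT
  FT.TTT
  .FTTTT
  FTTTT.
  TTTTTT
Step 2: 5 trees catch fire, 3 burn out
  .TTTTT
  FTTTTT
  .F.TTT
  ..FTTT
  .FTTT.
  FTTTTT
Step 3: 4 trees catch fire, 5 burn out
  .TTTTT
  .FTTTT
  ...TTT
  ...FTT
  ..FTT.
  .FTTTT
Step 4: 6 trees catch fire, 4 burn out
  .FTTTT
  ..FTTT
  ...FTT
  ....FT
  ...FT.
  ..FTTT
Step 5: 6 trees catch fire, 6 burn out
  ..FTTT
  ...FTT
  ....FT
  .....F
  ....F.
  ...FTT

..FTTT
...FTT
....FT
.....F
....F.
...FTT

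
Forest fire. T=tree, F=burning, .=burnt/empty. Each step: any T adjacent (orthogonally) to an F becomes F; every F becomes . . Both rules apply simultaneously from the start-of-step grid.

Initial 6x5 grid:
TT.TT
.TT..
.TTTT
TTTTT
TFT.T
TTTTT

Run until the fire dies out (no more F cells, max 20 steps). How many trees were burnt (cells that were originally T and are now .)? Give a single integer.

Answer: 21

Derivation:
Step 1: +4 fires, +1 burnt (F count now 4)
Step 2: +5 fires, +4 burnt (F count now 5)
Step 3: +4 fires, +5 burnt (F count now 4)
Step 4: +5 fires, +4 burnt (F count now 5)
Step 5: +3 fires, +5 burnt (F count now 3)
Step 6: +0 fires, +3 burnt (F count now 0)
Fire out after step 6
Initially T: 23, now '.': 28
Total burnt (originally-T cells now '.'): 21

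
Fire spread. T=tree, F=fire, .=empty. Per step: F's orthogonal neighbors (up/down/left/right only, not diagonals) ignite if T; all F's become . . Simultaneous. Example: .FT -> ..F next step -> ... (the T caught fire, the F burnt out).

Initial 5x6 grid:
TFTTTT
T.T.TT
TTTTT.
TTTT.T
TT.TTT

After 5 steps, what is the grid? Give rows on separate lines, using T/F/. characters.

Step 1: 2 trees catch fire, 1 burn out
  F.FTTT
  T.T.TT
  TTTTT.
  TTTT.T
  TT.TTT
Step 2: 3 trees catch fire, 2 burn out
  ...FTT
  F.F.TT
  TTTTT.
  TTTT.T
  TT.TTT
Step 3: 3 trees catch fire, 3 burn out
  ....FT
  ....TT
  FTFTT.
  TTTT.T
  TT.TTT
Step 4: 6 trees catch fire, 3 burn out
  .....F
  ....FT
  .F.FT.
  FTFT.T
  TT.TTT
Step 5: 5 trees catch fire, 6 burn out
  ......
  .....F
  ....F.
  .F.F.T
  FT.TTT

......
.....F
....F.
.F.F.T
FT.TTT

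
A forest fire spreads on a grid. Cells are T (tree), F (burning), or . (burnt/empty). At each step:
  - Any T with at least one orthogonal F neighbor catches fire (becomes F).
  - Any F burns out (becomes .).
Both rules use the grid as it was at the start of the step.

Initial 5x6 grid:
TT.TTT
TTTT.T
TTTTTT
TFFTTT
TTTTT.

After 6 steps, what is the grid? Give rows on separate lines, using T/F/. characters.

Step 1: 6 trees catch fire, 2 burn out
  TT.TTT
  TTTT.T
  TFFTTT
  F..FTT
  TFFTT.
Step 2: 7 trees catch fire, 6 burn out
  TT.TTT
  TFFT.T
  F..FTT
  ....FT
  F..FT.
Step 3: 6 trees catch fire, 7 burn out
  TF.TTT
  F..F.T
  ....FT
  .....F
  ....F.
Step 4: 3 trees catch fire, 6 burn out
  F..FTT
  .....T
  .....F
  ......
  ......
Step 5: 2 trees catch fire, 3 burn out
  ....FT
  .....F
  ......
  ......
  ......
Step 6: 1 trees catch fire, 2 burn out
  .....F
  ......
  ......
  ......
  ......

.....F
......
......
......
......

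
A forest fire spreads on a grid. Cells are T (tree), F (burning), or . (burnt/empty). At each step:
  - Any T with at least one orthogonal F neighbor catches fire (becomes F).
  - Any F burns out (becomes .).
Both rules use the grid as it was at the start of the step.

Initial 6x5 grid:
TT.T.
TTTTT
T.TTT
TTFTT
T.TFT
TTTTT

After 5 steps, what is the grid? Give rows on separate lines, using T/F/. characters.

Step 1: 6 trees catch fire, 2 burn out
  TT.T.
  TTTTT
  T.FTT
  TF.FT
  T.F.F
  TTTFT
Step 2: 6 trees catch fire, 6 burn out
  TT.T.
  TTFTT
  T..FT
  F...F
  T....
  TTF.F
Step 3: 6 trees catch fire, 6 burn out
  TT.T.
  TF.FT
  F...F
  .....
  F....
  TF...
Step 4: 5 trees catch fire, 6 burn out
  TF.F.
  F...F
  .....
  .....
  .....
  F....
Step 5: 1 trees catch fire, 5 burn out
  F....
  .....
  .....
  .....
  .....
  .....

F....
.....
.....
.....
.....
.....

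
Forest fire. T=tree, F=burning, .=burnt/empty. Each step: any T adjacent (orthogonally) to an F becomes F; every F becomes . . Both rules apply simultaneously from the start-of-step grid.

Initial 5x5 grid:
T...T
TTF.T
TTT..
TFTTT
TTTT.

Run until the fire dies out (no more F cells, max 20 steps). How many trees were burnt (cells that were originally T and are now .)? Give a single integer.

Answer: 14

Derivation:
Step 1: +6 fires, +2 burnt (F count now 6)
Step 2: +5 fires, +6 burnt (F count now 5)
Step 3: +3 fires, +5 burnt (F count now 3)
Step 4: +0 fires, +3 burnt (F count now 0)
Fire out after step 4
Initially T: 16, now '.': 23
Total burnt (originally-T cells now '.'): 14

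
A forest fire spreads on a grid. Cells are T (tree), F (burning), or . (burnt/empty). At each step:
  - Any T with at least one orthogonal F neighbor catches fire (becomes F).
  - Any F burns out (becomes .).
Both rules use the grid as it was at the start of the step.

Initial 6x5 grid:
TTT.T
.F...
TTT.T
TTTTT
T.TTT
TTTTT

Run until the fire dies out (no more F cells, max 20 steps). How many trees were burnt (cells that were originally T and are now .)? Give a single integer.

Step 1: +2 fires, +1 burnt (F count now 2)
Step 2: +5 fires, +2 burnt (F count now 5)
Step 3: +2 fires, +5 burnt (F count now 2)
Step 4: +3 fires, +2 burnt (F count now 3)
Step 5: +4 fires, +3 burnt (F count now 4)
Step 6: +4 fires, +4 burnt (F count now 4)
Step 7: +1 fires, +4 burnt (F count now 1)
Step 8: +0 fires, +1 burnt (F count now 0)
Fire out after step 8
Initially T: 22, now '.': 29
Total burnt (originally-T cells now '.'): 21

Answer: 21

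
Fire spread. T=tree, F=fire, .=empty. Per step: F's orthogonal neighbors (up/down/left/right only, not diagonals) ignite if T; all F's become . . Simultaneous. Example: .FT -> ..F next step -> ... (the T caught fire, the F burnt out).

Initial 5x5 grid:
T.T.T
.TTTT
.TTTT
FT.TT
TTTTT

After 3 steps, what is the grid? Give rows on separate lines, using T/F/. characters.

Step 1: 2 trees catch fire, 1 burn out
  T.T.T
  .TTTT
  .TTTT
  .F.TT
  FTTTT
Step 2: 2 trees catch fire, 2 burn out
  T.T.T
  .TTTT
  .FTTT
  ...TT
  .FTTT
Step 3: 3 trees catch fire, 2 burn out
  T.T.T
  .FTTT
  ..FTT
  ...TT
  ..FTT

T.T.T
.FTTT
..FTT
...TT
..FTT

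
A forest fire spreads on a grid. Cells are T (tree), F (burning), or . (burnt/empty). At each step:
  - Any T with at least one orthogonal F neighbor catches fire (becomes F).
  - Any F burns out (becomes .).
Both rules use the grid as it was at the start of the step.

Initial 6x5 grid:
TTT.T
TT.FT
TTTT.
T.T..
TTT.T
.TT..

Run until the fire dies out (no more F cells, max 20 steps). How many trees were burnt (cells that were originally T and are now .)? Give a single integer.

Step 1: +2 fires, +1 burnt (F count now 2)
Step 2: +2 fires, +2 burnt (F count now 2)
Step 3: +2 fires, +2 burnt (F count now 2)
Step 4: +3 fires, +2 burnt (F count now 3)
Step 5: +5 fires, +3 burnt (F count now 5)
Step 6: +4 fires, +5 burnt (F count now 4)
Step 7: +0 fires, +4 burnt (F count now 0)
Fire out after step 7
Initially T: 19, now '.': 29
Total burnt (originally-T cells now '.'): 18

Answer: 18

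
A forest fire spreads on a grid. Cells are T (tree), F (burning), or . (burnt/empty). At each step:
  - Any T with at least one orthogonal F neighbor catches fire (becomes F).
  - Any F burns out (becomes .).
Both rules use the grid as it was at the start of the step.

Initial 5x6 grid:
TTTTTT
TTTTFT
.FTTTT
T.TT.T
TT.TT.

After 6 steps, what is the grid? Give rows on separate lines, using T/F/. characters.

Step 1: 6 trees catch fire, 2 burn out
  TTTTFT
  TFTF.F
  ..FTFT
  T.TT.T
  TT.TT.
Step 2: 8 trees catch fire, 6 burn out
  TFTF.F
  F.F...
  ...F.F
  T.FT.T
  TT.TT.
Step 3: 4 trees catch fire, 8 burn out
  F.F...
  ......
  ......
  T..F.F
  TT.TT.
Step 4: 1 trees catch fire, 4 burn out
  ......
  ......
  ......
  T.....
  TT.FT.
Step 5: 1 trees catch fire, 1 burn out
  ......
  ......
  ......
  T.....
  TT..F.
Step 6: 0 trees catch fire, 1 burn out
  ......
  ......
  ......
  T.....
  TT....

......
......
......
T.....
TT....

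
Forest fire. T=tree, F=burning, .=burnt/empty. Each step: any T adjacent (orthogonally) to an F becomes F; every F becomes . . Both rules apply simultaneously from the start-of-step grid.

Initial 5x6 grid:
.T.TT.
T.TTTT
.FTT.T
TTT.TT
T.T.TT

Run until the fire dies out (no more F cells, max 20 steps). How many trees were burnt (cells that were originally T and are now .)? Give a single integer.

Step 1: +2 fires, +1 burnt (F count now 2)
Step 2: +4 fires, +2 burnt (F count now 4)
Step 3: +3 fires, +4 burnt (F count now 3)
Step 4: +2 fires, +3 burnt (F count now 2)
Step 5: +2 fires, +2 burnt (F count now 2)
Step 6: +1 fires, +2 burnt (F count now 1)
Step 7: +1 fires, +1 burnt (F count now 1)
Step 8: +2 fires, +1 burnt (F count now 2)
Step 9: +1 fires, +2 burnt (F count now 1)
Step 10: +0 fires, +1 burnt (F count now 0)
Fire out after step 10
Initially T: 20, now '.': 28
Total burnt (originally-T cells now '.'): 18

Answer: 18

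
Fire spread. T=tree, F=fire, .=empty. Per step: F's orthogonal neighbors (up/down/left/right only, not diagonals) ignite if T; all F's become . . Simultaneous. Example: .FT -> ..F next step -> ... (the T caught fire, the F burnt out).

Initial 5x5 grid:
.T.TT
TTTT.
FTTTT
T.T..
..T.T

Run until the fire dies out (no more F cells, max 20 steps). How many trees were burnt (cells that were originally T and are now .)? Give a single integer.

Answer: 14

Derivation:
Step 1: +3 fires, +1 burnt (F count now 3)
Step 2: +2 fires, +3 burnt (F count now 2)
Step 3: +4 fires, +2 burnt (F count now 4)
Step 4: +3 fires, +4 burnt (F count now 3)
Step 5: +1 fires, +3 burnt (F count now 1)
Step 6: +1 fires, +1 burnt (F count now 1)
Step 7: +0 fires, +1 burnt (F count now 0)
Fire out after step 7
Initially T: 15, now '.': 24
Total burnt (originally-T cells now '.'): 14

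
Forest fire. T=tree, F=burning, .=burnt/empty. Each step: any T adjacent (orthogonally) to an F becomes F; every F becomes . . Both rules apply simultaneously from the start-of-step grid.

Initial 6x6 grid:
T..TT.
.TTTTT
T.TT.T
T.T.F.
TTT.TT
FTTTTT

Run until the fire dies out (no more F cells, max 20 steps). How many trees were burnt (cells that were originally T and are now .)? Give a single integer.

Answer: 23

Derivation:
Step 1: +3 fires, +2 burnt (F count now 3)
Step 2: +5 fires, +3 burnt (F count now 5)
Step 3: +4 fires, +5 burnt (F count now 4)
Step 4: +1 fires, +4 burnt (F count now 1)
Step 5: +1 fires, +1 burnt (F count now 1)
Step 6: +2 fires, +1 burnt (F count now 2)
Step 7: +2 fires, +2 burnt (F count now 2)
Step 8: +2 fires, +2 burnt (F count now 2)
Step 9: +2 fires, +2 burnt (F count now 2)
Step 10: +1 fires, +2 burnt (F count now 1)
Step 11: +0 fires, +1 burnt (F count now 0)
Fire out after step 11
Initially T: 24, now '.': 35
Total burnt (originally-T cells now '.'): 23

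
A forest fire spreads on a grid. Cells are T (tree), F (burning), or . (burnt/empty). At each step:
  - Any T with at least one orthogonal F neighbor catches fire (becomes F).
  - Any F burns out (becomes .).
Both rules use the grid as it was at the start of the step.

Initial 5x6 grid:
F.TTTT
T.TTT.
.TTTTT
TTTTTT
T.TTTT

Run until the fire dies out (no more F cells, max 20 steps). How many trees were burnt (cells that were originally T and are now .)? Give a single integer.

Answer: 1

Derivation:
Step 1: +1 fires, +1 burnt (F count now 1)
Step 2: +0 fires, +1 burnt (F count now 0)
Fire out after step 2
Initially T: 24, now '.': 7
Total burnt (originally-T cells now '.'): 1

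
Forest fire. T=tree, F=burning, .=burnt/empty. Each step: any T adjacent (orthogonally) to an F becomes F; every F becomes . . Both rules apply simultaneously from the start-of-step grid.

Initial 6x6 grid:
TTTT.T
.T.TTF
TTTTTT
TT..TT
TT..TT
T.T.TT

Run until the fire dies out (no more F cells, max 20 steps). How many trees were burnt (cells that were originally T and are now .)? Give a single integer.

Step 1: +3 fires, +1 burnt (F count now 3)
Step 2: +3 fires, +3 burnt (F count now 3)
Step 3: +4 fires, +3 burnt (F count now 4)
Step 4: +4 fires, +4 burnt (F count now 4)
Step 5: +3 fires, +4 burnt (F count now 3)
Step 6: +4 fires, +3 burnt (F count now 4)
Step 7: +2 fires, +4 burnt (F count now 2)
Step 8: +1 fires, +2 burnt (F count now 1)
Step 9: +1 fires, +1 burnt (F count now 1)
Step 10: +0 fires, +1 burnt (F count now 0)
Fire out after step 10
Initially T: 26, now '.': 35
Total burnt (originally-T cells now '.'): 25

Answer: 25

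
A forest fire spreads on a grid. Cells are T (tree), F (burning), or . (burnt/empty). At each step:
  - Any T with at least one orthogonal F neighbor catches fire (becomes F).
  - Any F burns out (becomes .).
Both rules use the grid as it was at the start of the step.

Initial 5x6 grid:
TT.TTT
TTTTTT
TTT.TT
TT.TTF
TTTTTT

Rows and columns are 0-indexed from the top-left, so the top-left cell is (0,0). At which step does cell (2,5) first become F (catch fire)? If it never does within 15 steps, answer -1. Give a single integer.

Step 1: cell (2,5)='F' (+3 fires, +1 burnt)
  -> target ignites at step 1
Step 2: cell (2,5)='.' (+4 fires, +3 burnt)
Step 3: cell (2,5)='.' (+3 fires, +4 burnt)
Step 4: cell (2,5)='.' (+3 fires, +3 burnt)
Step 5: cell (2,5)='.' (+3 fires, +3 burnt)
Step 6: cell (2,5)='.' (+4 fires, +3 burnt)
Step 7: cell (2,5)='.' (+4 fires, +4 burnt)
Step 8: cell (2,5)='.' (+2 fires, +4 burnt)
Step 9: cell (2,5)='.' (+0 fires, +2 burnt)
  fire out at step 9

1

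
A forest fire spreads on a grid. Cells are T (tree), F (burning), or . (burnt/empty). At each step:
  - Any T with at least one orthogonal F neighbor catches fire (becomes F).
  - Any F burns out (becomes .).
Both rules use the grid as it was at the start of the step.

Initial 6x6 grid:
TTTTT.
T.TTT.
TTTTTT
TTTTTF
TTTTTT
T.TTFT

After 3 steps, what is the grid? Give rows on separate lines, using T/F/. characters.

Step 1: 6 trees catch fire, 2 burn out
  TTTTT.
  T.TTT.
  TTTTTF
  TTTTF.
  TTTTFF
  T.TF.F
Step 2: 4 trees catch fire, 6 burn out
  TTTTT.
  T.TTT.
  TTTTF.
  TTTF..
  TTTF..
  T.F...
Step 3: 4 trees catch fire, 4 burn out
  TTTTT.
  T.TTF.
  TTTF..
  TTF...
  TTF...
  T.....

TTTTT.
T.TTF.
TTTF..
TTF...
TTF...
T.....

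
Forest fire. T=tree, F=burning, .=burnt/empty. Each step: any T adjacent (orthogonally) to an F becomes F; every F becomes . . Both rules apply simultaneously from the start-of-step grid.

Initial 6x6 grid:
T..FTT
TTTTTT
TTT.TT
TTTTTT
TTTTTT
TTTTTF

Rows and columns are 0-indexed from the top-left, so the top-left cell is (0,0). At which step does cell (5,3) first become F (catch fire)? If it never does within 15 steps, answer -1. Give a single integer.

Step 1: cell (5,3)='T' (+4 fires, +2 burnt)
Step 2: cell (5,3)='F' (+6 fires, +4 burnt)
  -> target ignites at step 2
Step 3: cell (5,3)='.' (+8 fires, +6 burnt)
Step 4: cell (5,3)='.' (+6 fires, +8 burnt)
Step 5: cell (5,3)='.' (+5 fires, +6 burnt)
Step 6: cell (5,3)='.' (+2 fires, +5 burnt)
Step 7: cell (5,3)='.' (+0 fires, +2 burnt)
  fire out at step 7

2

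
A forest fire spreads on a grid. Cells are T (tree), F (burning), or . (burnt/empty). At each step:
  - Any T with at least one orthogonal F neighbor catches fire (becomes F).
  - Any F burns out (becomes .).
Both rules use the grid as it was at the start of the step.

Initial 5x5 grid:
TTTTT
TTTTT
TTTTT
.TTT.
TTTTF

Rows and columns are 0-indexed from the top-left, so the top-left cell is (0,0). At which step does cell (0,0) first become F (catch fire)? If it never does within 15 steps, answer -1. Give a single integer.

Step 1: cell (0,0)='T' (+1 fires, +1 burnt)
Step 2: cell (0,0)='T' (+2 fires, +1 burnt)
Step 3: cell (0,0)='T' (+3 fires, +2 burnt)
Step 4: cell (0,0)='T' (+5 fires, +3 burnt)
Step 5: cell (0,0)='T' (+4 fires, +5 burnt)
Step 6: cell (0,0)='T' (+4 fires, +4 burnt)
Step 7: cell (0,0)='T' (+2 fires, +4 burnt)
Step 8: cell (0,0)='F' (+1 fires, +2 burnt)
  -> target ignites at step 8
Step 9: cell (0,0)='.' (+0 fires, +1 burnt)
  fire out at step 9

8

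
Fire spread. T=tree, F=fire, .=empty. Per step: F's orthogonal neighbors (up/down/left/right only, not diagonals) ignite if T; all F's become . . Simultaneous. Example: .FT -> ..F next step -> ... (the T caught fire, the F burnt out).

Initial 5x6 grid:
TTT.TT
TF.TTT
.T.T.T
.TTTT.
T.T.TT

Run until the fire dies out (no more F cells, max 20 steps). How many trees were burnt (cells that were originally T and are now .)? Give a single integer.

Step 1: +3 fires, +1 burnt (F count now 3)
Step 2: +3 fires, +3 burnt (F count now 3)
Step 3: +1 fires, +3 burnt (F count now 1)
Step 4: +2 fires, +1 burnt (F count now 2)
Step 5: +2 fires, +2 burnt (F count now 2)
Step 6: +2 fires, +2 burnt (F count now 2)
Step 7: +2 fires, +2 burnt (F count now 2)
Step 8: +2 fires, +2 burnt (F count now 2)
Step 9: +2 fires, +2 burnt (F count now 2)
Step 10: +0 fires, +2 burnt (F count now 0)
Fire out after step 10
Initially T: 20, now '.': 29
Total burnt (originally-T cells now '.'): 19

Answer: 19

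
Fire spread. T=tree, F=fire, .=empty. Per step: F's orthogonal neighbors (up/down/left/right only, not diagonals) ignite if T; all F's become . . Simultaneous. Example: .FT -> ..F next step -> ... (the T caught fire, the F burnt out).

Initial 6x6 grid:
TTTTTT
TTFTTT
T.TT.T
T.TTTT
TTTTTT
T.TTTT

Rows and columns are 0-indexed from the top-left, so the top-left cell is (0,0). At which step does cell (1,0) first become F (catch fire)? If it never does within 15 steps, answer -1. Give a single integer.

Step 1: cell (1,0)='T' (+4 fires, +1 burnt)
Step 2: cell (1,0)='F' (+6 fires, +4 burnt)
  -> target ignites at step 2
Step 3: cell (1,0)='.' (+6 fires, +6 burnt)
Step 4: cell (1,0)='.' (+7 fires, +6 burnt)
Step 5: cell (1,0)='.' (+4 fires, +7 burnt)
Step 6: cell (1,0)='.' (+3 fires, +4 burnt)
Step 7: cell (1,0)='.' (+1 fires, +3 burnt)
Step 8: cell (1,0)='.' (+0 fires, +1 burnt)
  fire out at step 8

2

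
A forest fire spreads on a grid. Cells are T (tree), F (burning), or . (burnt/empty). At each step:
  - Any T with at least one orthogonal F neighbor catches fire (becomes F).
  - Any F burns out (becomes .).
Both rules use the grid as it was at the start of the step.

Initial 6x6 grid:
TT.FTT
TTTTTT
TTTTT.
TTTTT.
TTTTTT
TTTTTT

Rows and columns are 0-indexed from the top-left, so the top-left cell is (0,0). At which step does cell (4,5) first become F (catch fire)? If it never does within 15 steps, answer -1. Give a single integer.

Step 1: cell (4,5)='T' (+2 fires, +1 burnt)
Step 2: cell (4,5)='T' (+4 fires, +2 burnt)
Step 3: cell (4,5)='T' (+5 fires, +4 burnt)
Step 4: cell (4,5)='T' (+6 fires, +5 burnt)
Step 5: cell (4,5)='T' (+6 fires, +6 burnt)
Step 6: cell (4,5)='F' (+5 fires, +6 burnt)
  -> target ignites at step 6
Step 7: cell (4,5)='.' (+3 fires, +5 burnt)
Step 8: cell (4,5)='.' (+1 fires, +3 burnt)
Step 9: cell (4,5)='.' (+0 fires, +1 burnt)
  fire out at step 9

6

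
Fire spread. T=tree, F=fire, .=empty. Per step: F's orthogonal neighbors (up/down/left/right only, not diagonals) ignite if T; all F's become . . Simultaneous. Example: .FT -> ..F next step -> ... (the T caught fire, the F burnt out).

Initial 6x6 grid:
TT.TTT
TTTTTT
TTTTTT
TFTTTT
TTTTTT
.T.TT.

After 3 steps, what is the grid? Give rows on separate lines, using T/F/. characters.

Step 1: 4 trees catch fire, 1 burn out
  TT.TTT
  TTTTTT
  TFTTTT
  F.FTTT
  TFTTTT
  .T.TT.
Step 2: 7 trees catch fire, 4 burn out
  TT.TTT
  TFTTTT
  F.FTTT
  ...FTT
  F.FTTT
  .F.TT.
Step 3: 6 trees catch fire, 7 burn out
  TF.TTT
  F.FTTT
  ...FTT
  ....FT
  ...FTT
  ...TT.

TF.TTT
F.FTTT
...FTT
....FT
...FTT
...TT.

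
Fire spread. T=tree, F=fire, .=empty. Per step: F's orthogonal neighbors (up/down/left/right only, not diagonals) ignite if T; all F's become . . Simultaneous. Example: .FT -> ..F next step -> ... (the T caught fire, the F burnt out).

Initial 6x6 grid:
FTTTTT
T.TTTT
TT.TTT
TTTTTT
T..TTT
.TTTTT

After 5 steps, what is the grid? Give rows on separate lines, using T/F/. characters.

Step 1: 2 trees catch fire, 1 burn out
  .FTTTT
  F.TTTT
  TT.TTT
  TTTTTT
  T..TTT
  .TTTTT
Step 2: 2 trees catch fire, 2 burn out
  ..FTTT
  ..TTTT
  FT.TTT
  TTTTTT
  T..TTT
  .TTTTT
Step 3: 4 trees catch fire, 2 burn out
  ...FTT
  ..FTTT
  .F.TTT
  FTTTTT
  T..TTT
  .TTTTT
Step 4: 4 trees catch fire, 4 burn out
  ....FT
  ...FTT
  ...TTT
  .FTTTT
  F..TTT
  .TTTTT
Step 5: 4 trees catch fire, 4 burn out
  .....F
  ....FT
  ...FTT
  ..FTTT
  ...TTT
  .TTTTT

.....F
....FT
...FTT
..FTTT
...TTT
.TTTTT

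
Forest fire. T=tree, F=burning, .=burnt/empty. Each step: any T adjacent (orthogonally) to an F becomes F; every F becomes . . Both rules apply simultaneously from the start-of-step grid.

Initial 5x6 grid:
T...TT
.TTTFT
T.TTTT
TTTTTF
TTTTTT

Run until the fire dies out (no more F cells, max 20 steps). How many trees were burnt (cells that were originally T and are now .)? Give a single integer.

Answer: 22

Derivation:
Step 1: +7 fires, +2 burnt (F count now 7)
Step 2: +5 fires, +7 burnt (F count now 5)
Step 3: +4 fires, +5 burnt (F count now 4)
Step 4: +2 fires, +4 burnt (F count now 2)
Step 5: +2 fires, +2 burnt (F count now 2)
Step 6: +2 fires, +2 burnt (F count now 2)
Step 7: +0 fires, +2 burnt (F count now 0)
Fire out after step 7
Initially T: 23, now '.': 29
Total burnt (originally-T cells now '.'): 22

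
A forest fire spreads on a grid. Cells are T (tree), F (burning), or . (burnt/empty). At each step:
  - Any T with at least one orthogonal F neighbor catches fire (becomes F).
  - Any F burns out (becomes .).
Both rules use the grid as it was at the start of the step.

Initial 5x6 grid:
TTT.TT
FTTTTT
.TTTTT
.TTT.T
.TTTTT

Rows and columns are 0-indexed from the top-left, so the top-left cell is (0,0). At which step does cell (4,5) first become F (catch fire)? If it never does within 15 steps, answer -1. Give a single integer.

Step 1: cell (4,5)='T' (+2 fires, +1 burnt)
Step 2: cell (4,5)='T' (+3 fires, +2 burnt)
Step 3: cell (4,5)='T' (+4 fires, +3 burnt)
Step 4: cell (4,5)='T' (+4 fires, +4 burnt)
Step 5: cell (4,5)='T' (+5 fires, +4 burnt)
Step 6: cell (4,5)='T' (+3 fires, +5 burnt)
Step 7: cell (4,5)='T' (+2 fires, +3 burnt)
Step 8: cell (4,5)='F' (+1 fires, +2 burnt)
  -> target ignites at step 8
Step 9: cell (4,5)='.' (+0 fires, +1 burnt)
  fire out at step 9

8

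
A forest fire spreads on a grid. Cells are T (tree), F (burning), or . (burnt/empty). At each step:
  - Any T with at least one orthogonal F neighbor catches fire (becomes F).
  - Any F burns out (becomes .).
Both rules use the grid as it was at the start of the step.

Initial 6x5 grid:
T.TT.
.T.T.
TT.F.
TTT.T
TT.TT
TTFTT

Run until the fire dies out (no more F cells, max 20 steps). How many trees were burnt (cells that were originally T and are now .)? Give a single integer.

Step 1: +3 fires, +2 burnt (F count now 3)
Step 2: +5 fires, +3 burnt (F count now 5)
Step 3: +4 fires, +5 burnt (F count now 4)
Step 4: +4 fires, +4 burnt (F count now 4)
Step 5: +2 fires, +4 burnt (F count now 2)
Step 6: +0 fires, +2 burnt (F count now 0)
Fire out after step 6
Initially T: 19, now '.': 29
Total burnt (originally-T cells now '.'): 18

Answer: 18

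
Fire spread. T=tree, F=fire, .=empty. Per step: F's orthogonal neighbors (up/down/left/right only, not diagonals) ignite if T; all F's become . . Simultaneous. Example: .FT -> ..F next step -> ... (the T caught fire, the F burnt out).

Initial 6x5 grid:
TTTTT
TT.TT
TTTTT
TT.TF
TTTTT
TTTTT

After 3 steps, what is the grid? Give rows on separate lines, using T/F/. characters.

Step 1: 3 trees catch fire, 1 burn out
  TTTTT
  TT.TT
  TTTTF
  TT.F.
  TTTTF
  TTTTT
Step 2: 4 trees catch fire, 3 burn out
  TTTTT
  TT.TF
  TTTF.
  TT...
  TTTF.
  TTTTF
Step 3: 5 trees catch fire, 4 burn out
  TTTTF
  TT.F.
  TTF..
  TT...
  TTF..
  TTTF.

TTTTF
TT.F.
TTF..
TT...
TTF..
TTTF.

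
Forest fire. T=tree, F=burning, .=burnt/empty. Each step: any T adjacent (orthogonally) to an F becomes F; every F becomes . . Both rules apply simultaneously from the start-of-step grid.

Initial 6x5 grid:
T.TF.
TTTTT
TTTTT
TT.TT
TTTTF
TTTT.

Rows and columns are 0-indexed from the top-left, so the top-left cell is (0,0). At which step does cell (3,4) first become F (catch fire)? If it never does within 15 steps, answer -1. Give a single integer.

Step 1: cell (3,4)='F' (+4 fires, +2 burnt)
  -> target ignites at step 1
Step 2: cell (3,4)='.' (+7 fires, +4 burnt)
Step 3: cell (3,4)='.' (+4 fires, +7 burnt)
Step 4: cell (3,4)='.' (+5 fires, +4 burnt)
Step 5: cell (3,4)='.' (+4 fires, +5 burnt)
Step 6: cell (3,4)='.' (+0 fires, +4 burnt)
  fire out at step 6

1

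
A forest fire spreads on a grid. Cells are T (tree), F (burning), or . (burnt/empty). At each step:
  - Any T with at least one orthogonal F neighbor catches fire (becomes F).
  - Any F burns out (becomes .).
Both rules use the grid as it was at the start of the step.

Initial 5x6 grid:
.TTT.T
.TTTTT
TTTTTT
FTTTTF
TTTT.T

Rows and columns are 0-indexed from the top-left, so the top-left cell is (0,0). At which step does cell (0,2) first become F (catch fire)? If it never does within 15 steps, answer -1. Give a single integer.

Step 1: cell (0,2)='T' (+6 fires, +2 burnt)
Step 2: cell (0,2)='T' (+6 fires, +6 burnt)
Step 3: cell (0,2)='T' (+7 fires, +6 burnt)
Step 4: cell (0,2)='T' (+3 fires, +7 burnt)
Step 5: cell (0,2)='F' (+2 fires, +3 burnt)
  -> target ignites at step 5
Step 6: cell (0,2)='.' (+0 fires, +2 burnt)
  fire out at step 6

5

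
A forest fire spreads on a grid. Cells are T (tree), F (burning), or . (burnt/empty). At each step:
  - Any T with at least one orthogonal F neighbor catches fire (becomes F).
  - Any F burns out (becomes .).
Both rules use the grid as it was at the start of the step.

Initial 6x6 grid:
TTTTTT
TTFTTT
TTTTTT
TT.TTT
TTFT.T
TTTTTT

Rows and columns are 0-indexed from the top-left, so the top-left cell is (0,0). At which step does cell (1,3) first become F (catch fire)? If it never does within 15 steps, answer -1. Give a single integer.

Step 1: cell (1,3)='F' (+7 fires, +2 burnt)
  -> target ignites at step 1
Step 2: cell (1,3)='.' (+11 fires, +7 burnt)
Step 3: cell (1,3)='.' (+9 fires, +11 burnt)
Step 4: cell (1,3)='.' (+4 fires, +9 burnt)
Step 5: cell (1,3)='.' (+1 fires, +4 burnt)
Step 6: cell (1,3)='.' (+0 fires, +1 burnt)
  fire out at step 6

1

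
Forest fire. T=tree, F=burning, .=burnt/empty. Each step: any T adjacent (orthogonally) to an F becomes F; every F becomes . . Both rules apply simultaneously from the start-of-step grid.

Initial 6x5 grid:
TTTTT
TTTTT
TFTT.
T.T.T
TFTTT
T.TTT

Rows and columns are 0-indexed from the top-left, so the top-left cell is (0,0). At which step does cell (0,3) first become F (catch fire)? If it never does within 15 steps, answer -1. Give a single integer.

Step 1: cell (0,3)='T' (+5 fires, +2 burnt)
Step 2: cell (0,3)='T' (+9 fires, +5 burnt)
Step 3: cell (0,3)='T' (+5 fires, +9 burnt)
Step 4: cell (0,3)='F' (+4 fires, +5 burnt)
  -> target ignites at step 4
Step 5: cell (0,3)='.' (+1 fires, +4 burnt)
Step 6: cell (0,3)='.' (+0 fires, +1 burnt)
  fire out at step 6

4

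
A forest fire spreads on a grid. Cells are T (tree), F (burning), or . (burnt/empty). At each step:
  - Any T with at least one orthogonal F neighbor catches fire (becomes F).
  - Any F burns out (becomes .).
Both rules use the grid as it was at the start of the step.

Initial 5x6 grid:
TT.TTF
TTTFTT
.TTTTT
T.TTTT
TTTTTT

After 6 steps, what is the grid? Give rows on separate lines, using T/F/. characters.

Step 1: 6 trees catch fire, 2 burn out
  TT.FF.
  TTF.FF
  .TTFTT
  T.TTTT
  TTTTTT
Step 2: 5 trees catch fire, 6 burn out
  TT....
  TF....
  .TF.FF
  T.TFTT
  TTTTTT
Step 3: 7 trees catch fire, 5 burn out
  TF....
  F.....
  .F....
  T.F.FF
  TTTFTT
Step 4: 4 trees catch fire, 7 burn out
  F.....
  ......
  ......
  T.....
  TTF.FF
Step 5: 1 trees catch fire, 4 burn out
  ......
  ......
  ......
  T.....
  TF....
Step 6: 1 trees catch fire, 1 burn out
  ......
  ......
  ......
  T.....
  F.....

......
......
......
T.....
F.....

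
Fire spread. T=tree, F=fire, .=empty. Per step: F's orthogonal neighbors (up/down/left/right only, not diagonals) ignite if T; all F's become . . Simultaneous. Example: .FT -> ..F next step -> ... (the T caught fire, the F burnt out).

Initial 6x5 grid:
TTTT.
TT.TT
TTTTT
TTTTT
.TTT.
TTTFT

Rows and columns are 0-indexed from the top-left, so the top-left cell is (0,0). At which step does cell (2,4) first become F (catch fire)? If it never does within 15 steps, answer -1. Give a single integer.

Step 1: cell (2,4)='T' (+3 fires, +1 burnt)
Step 2: cell (2,4)='T' (+3 fires, +3 burnt)
Step 3: cell (2,4)='T' (+5 fires, +3 burnt)
Step 4: cell (2,4)='F' (+4 fires, +5 burnt)
  -> target ignites at step 4
Step 5: cell (2,4)='.' (+4 fires, +4 burnt)
Step 6: cell (2,4)='.' (+3 fires, +4 burnt)
Step 7: cell (2,4)='.' (+2 fires, +3 burnt)
Step 8: cell (2,4)='.' (+1 fires, +2 burnt)
Step 9: cell (2,4)='.' (+0 fires, +1 burnt)
  fire out at step 9

4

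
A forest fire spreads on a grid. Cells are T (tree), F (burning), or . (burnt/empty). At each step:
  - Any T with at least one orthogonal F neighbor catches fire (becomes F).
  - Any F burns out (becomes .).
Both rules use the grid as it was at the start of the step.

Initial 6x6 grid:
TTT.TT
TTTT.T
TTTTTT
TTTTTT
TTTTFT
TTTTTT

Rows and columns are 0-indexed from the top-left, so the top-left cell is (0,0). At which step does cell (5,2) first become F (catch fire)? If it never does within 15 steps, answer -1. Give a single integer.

Step 1: cell (5,2)='T' (+4 fires, +1 burnt)
Step 2: cell (5,2)='T' (+6 fires, +4 burnt)
Step 3: cell (5,2)='F' (+5 fires, +6 burnt)
  -> target ignites at step 3
Step 4: cell (5,2)='.' (+6 fires, +5 burnt)
Step 5: cell (5,2)='.' (+5 fires, +6 burnt)
Step 6: cell (5,2)='.' (+4 fires, +5 burnt)
Step 7: cell (5,2)='.' (+2 fires, +4 burnt)
Step 8: cell (5,2)='.' (+1 fires, +2 burnt)
Step 9: cell (5,2)='.' (+0 fires, +1 burnt)
  fire out at step 9

3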